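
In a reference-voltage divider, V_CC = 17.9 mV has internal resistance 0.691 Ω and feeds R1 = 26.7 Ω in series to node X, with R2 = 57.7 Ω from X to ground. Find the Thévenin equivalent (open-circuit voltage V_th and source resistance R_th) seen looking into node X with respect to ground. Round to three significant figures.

V_th ≈ 12.1 mV, R_th ≈ 18.6 Ω

R1' = 0.691 + 26.7 = 27.39 Ω (source resistance + R1).
V_th is the unloaded tap voltage: V_CC · R2/(R1'+R2) = 17.9 × 0.6781 = 12.14 mV.
Looking into X with the source shorted: R_th = R1'·R2/(R1'+R2) = 27.39 × 57.7/85.09 = 18.57 Ω.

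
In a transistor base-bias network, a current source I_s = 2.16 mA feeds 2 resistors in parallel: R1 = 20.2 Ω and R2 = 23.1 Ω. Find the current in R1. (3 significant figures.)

I ≈ 1.15 mA

Two-branch current divider: I_k = I_s · R_other/(R_1 + R_2).
I(R1) = 2.16 × 23.1/(20.2 + 23.1) = 2.16 × 0.5335 = 1.152 mA.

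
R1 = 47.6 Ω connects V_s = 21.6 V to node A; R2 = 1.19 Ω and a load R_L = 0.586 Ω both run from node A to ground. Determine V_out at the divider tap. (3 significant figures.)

V_out ≈ 0.177 V

R2 ‖ R_L = (1.19 × 0.586)/(1.19 + 0.586) = 0.3926 Ω.
Now apply the divider: V_out = 21.6 × 0.008181 = 0.1767 V.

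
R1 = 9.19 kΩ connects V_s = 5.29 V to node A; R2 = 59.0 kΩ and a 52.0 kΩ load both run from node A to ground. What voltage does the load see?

The load sits in parallel with R2, giving an effective lower resistance R2' = R2·R_L/(R2+R_L) = 27.64 kΩ.
Then V_out = V_s · R2'/(R1 + R2') = 5.29 × 27.64/36.83 = 3.970 V.

V_out ≈ 3.97 V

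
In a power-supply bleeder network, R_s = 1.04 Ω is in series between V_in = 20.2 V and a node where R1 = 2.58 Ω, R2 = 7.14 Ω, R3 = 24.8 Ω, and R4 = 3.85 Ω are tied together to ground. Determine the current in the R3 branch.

I ≈ 0.438 A

Equivalent of the parallel group: R_p = 1.208 Ω.
V_A = 20.2 × 1.208/2.248 = 10.86 V.
Branch current I = V_A/R3 = 10.86/24.8 = 0.4377 A.
(Equivalently: I_total = 8.985 A, then current-divider fraction G_k/ΣG = 0.04872.)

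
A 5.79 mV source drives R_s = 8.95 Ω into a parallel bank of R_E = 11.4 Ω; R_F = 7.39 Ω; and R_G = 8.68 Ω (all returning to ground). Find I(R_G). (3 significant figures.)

I ≈ 0.166 mA

Combine the parallel branches: R_p = (1/11.4 + 1/7.39 + 1/8.68)⁻¹ = 2.956 Ω.
V_A by voltage divider: V_A = 5.79 × 2.956/(8.95 + 2.956) = 1.438 mV.
I(R_G) = V_A / R_G = 1.438/8.68 = 0.1656 mA.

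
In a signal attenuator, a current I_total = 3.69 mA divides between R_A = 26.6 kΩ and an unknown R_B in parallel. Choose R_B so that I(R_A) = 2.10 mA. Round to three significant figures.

The fraction through R_A equals R_B/(R_A+R_B).
2.10/3.69 = R_B/(R_A + R_B) → R_B = R_A · (0.5691)/(1 − 0.5691) = 26.6 × 1.321 = 35.13 kΩ.

R_B ≈ 35.1 kΩ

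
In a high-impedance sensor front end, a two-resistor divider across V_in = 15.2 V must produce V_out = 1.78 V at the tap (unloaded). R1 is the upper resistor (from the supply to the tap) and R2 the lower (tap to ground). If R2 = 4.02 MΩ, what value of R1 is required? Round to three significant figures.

Required fraction k = V_out/V_in = 0.1171.
R1 = R2·(1/k − 1) = 4.02 × 7.539 = 30.31 MΩ.

R1 ≈ 30.3 MΩ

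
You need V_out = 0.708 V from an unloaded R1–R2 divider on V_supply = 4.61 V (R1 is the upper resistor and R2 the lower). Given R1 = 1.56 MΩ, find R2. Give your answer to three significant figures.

R2 ≈ 0.283 MΩ

The divider ratio is R2/(R1+R2) = 0.708/4.61 = 0.1536.
Rearranging, R2 = R1·k/(1−k) = 1.56 × 0.1814 = 0.2831 MΩ.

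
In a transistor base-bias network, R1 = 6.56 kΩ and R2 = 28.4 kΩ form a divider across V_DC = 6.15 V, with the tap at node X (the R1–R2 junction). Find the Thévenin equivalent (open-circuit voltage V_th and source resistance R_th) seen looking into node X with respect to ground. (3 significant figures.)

Open-circuit (no load on X): V_th = V_DC · R2/(R1 + R2) = 6.15 × 28.4/(6.560 + 28.4) = 4.996 V.
With V_DC suppressed (replaced by a short), R_th = R1 ‖ R2 = (6.560 × 28.4)/(6.560 + 28.4) = 5.329 kΩ.

V_th ≈ 5.00 V, R_th ≈ 5.33 kΩ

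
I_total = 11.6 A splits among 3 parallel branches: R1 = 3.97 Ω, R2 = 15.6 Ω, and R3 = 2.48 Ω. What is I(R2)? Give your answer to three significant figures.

I ≈ 1.03 A

Conductances: ΣG = 1/3.97 + 1/15.6 + 1/2.48 = 0.7192 (1/Ω).
R2 takes the fraction G_k/ΣG = 0.06410/0.7192 = 0.08913, so I = 11.6 × 0.08913 = 1.034 A.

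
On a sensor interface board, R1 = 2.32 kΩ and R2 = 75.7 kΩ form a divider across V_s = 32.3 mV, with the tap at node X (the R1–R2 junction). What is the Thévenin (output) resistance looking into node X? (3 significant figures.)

With V_s suppressed (replaced by a short), R_th = R1 ‖ R2 = (2.320 × 75.7)/(2.320 + 75.7) = 2.251 kΩ.

R_th ≈ 2.25 kΩ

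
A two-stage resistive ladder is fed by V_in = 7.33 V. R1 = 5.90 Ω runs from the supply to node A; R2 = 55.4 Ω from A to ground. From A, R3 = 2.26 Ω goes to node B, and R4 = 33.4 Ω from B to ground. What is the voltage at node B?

V_B ≈ 5.40 V

Looking into the second stage from A: R3 + R4 = 35.66 Ω appears in parallel with R2.
Effective lower resistance at A: R2 ‖ 35.66 = 21.70 Ω.
First divider: V_A = V_in · 21.70/(5.90 + 21.70) = 5.763 V.
Stage 2 is unloaded, so V_B = V_A · R4/(R3+R4) = 5.763 × 33.4/35.66 = 5.398 V.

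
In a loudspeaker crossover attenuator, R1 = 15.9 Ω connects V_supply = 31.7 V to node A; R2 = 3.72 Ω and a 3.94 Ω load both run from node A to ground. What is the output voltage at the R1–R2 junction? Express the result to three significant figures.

V_out ≈ 3.41 V

R2 ‖ R_L = (3.72 × 3.94)/(3.72 + 3.94) = 1.913 Ω.
Now apply the divider: V_out = 31.7 × 0.1074 = 3.405 V.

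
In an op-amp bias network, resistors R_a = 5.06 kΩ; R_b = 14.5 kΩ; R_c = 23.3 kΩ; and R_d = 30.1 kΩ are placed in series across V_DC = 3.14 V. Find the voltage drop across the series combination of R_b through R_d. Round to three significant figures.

V ≈ 2.92 V

Total series resistance ΣR = 5.06 + 14.5 + 23.3 + 30.1 = 72.96 kΩ.
R_{R_b..R_d} = 14.5 + 23.3 + 30.1 = 67.90 kΩ.
Voltage divider: V = V_DC · (67.90 / 72.96) = 3.14 × 0.9306 = 2.922 V.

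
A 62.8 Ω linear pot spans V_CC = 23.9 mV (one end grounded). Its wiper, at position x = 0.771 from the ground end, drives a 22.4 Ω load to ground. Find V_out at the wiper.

V_out ≈ 12.3 mV

Split the track: R_lower = x·R_p = 48.42 Ω, R_upper = (1−x)·R_p = 14.38 Ω.
Lower segment in parallel with the load: 48.42 ‖ 22.4 = 15.31 Ω.
Loaded-divider output: V_out = 23.9 × 0.5157 = 12.33 mV.
(Unloaded: V_out = x·V_CC = 18.4 mV.)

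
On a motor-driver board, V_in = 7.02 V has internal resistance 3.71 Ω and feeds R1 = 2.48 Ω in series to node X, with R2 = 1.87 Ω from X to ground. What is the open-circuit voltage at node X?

R1' = 3.71 + 2.48 = 6.190 Ω (source resistance + R1).
Open-circuit (no load on X): V_th = V_in · R2/(R1' + R2) = 7.02 × 1.87/(6.190 + 1.87) = 1.629 V.

V_th ≈ 1.63 V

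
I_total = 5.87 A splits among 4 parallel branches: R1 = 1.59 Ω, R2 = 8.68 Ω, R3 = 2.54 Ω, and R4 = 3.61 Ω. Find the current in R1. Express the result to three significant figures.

I ≈ 2.61 A

Conductances: ΣG = 1/1.59 + 1/8.68 + 1/2.54 + 1/3.61 = 1.415 (1/Ω).
R1 takes the fraction G_k/ΣG = 0.6289/1.415 = 0.4445, so I = 5.87 × 0.4445 = 2.609 A.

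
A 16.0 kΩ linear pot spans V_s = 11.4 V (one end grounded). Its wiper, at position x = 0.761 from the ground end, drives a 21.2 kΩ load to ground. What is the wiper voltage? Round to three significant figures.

Split the track: R_lower = x·R_p = 12.18 kΩ, R_upper = (1−x)·R_p = 3.824 kΩ.
(x·R_p) ‖ R_L = 7.734 kΩ.
Then V_out = V_s · 7.734/(3.824 + 7.734) = 7.628 V.

V_out ≈ 7.63 V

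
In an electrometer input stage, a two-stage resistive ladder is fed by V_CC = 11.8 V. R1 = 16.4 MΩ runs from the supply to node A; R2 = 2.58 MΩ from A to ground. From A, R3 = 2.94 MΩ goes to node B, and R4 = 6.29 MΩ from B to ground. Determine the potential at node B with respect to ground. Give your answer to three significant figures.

Node A sees R2 in parallel with the series input of stage 2, R3 + R4 = 9.230 MΩ.
Effective lower resistance at A: R2 ‖ 9.230 = 2.016 MΩ.
So V_A = 11.8 × 0.1095 = 1.292 V.
V_B = V_A × 0.6815 = 0.8804 V.

V_B ≈ 0.880 V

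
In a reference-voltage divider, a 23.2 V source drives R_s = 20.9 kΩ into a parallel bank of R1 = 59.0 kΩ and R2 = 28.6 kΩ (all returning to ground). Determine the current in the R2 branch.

Parallel bank: R_p = 1/(1/59.0 + 1/28.6) = 19.26 kΩ.
V_A by voltage divider: V_A = 23.2 × 19.26/(20.9 + 19.26) = 11.13 V.
Branch current I = V_A/R2 = 11.13/28.6 = 0.3891 mA.

I ≈ 0.389 mA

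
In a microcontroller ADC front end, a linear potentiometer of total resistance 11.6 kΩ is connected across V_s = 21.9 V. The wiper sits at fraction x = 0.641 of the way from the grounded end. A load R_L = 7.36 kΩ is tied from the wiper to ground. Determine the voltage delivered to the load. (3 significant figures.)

Lower segment x·R_p = 7.436 kΩ; upper segment (1−x)·R_p = 4.164 kΩ.
Lower segment in parallel with the load: 7.436 ‖ 7.36 = 3.699 kΩ.
Loaded-divider output: V_out = 21.9 × 0.4704 = 10.30 V.
(Unloaded: V_out = x·V_s = 14.0 V.)

V_out ≈ 10.3 V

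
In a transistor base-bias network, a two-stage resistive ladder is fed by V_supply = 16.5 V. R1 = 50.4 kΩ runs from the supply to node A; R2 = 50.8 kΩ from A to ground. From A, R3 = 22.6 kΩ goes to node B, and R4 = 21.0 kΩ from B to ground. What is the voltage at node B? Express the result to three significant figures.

The second stage (R3 + R4 = 43.60 kΩ) loads node A in parallel with R2.
Effective lower resistance at A: R2 ‖ 43.60 = 23.46 kΩ.
V_A = 16.5 × 23.46/(50.4 + 23.46) = 5.241 V.
V_B = V_A × 0.4817 = 2.524 V.

V_B ≈ 2.52 V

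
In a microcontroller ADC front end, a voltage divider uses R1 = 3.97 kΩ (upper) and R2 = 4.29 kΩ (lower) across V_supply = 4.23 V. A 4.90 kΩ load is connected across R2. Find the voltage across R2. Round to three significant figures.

V_out ≈ 1.55 V

R2 ‖ R_L = (4.29 × 4.90)/(4.29 + 4.90) = 2.287 kΩ.
Now apply the divider: V_out = 4.23 × 0.3655 = 1.546 V.
(Unloaded it would be 2.20 V; the load pulls it down.)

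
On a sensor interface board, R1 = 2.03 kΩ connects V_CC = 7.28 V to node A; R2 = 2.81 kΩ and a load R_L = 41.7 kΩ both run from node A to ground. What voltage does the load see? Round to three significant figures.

V_out ≈ 4.11 V

R2 ‖ R_L = (2.81 × 41.7)/(2.81 + 41.7) = 2.633 kΩ.
Voltage divider with the loaded lower leg: V_out = 7.28 × 2.633/(2.03 + 2.633) = 7.28 × 0.5646 = 4.110 V.
(Unloaded it would be 4.23 V; the load pulls it down.)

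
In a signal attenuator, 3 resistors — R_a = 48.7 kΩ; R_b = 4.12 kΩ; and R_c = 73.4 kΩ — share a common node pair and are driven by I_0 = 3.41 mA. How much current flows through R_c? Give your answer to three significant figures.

Total conductance ΣG = 1/48.7 + 1/4.12 + 1/73.4 = 0.2769 (units of 1/kΩ).
Current divider: I(R_c) = I_0 · G_k/ΣG = 3.41 × (0.01362/0.2769) = 3.41 × 0.04921 = 0.1678 mA.

I ≈ 0.168 mA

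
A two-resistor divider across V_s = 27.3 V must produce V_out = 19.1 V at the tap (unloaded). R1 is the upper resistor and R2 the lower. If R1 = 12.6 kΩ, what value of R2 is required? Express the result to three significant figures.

Required fraction k = V_out/V_s = 0.6996.
R2 = R1 · 0.6996/(1 − 0.6996) = 29.35 kΩ.

R2 ≈ 29.3 kΩ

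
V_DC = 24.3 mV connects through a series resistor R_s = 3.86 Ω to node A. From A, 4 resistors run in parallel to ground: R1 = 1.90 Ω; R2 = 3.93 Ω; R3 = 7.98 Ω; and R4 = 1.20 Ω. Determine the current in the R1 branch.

I ≈ 1.66 mA

Parallel bank: R_p = 1/(1/1.90 + 1/3.93 + 1/7.98 + 1/1.20) = 0.5749 Ω.
V_A by voltage divider: V_A = 24.3 × 0.5749/(3.86 + 0.5749) = 3.150 mV.
Branch current I = V_A/R1 = 3.150/1.90 = 1.658 mA.
(Equivalently: I_total = 5.479 mA, then current-divider fraction G_k/ΣG = 0.3026.)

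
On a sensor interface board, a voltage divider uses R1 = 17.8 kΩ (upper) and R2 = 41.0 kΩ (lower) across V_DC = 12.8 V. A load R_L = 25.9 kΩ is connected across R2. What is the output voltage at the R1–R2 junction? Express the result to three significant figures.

First combine the lower leg with the load: R2 ‖ R_L = 15.87 kΩ.
Voltage divider with the loaded lower leg: V_out = 12.8 × 15.87/(17.8 + 15.87) = 12.8 × 0.4714 = 6.034 V.

V_out ≈ 6.03 V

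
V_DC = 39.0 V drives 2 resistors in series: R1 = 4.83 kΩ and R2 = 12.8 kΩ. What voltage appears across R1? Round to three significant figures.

V ≈ 10.7 V

ΣR = 4.83 + 12.8 = 17.63 kΩ.
V = V_DC · R/ΣR = 39.0 × 0.2740 = 10.68 V.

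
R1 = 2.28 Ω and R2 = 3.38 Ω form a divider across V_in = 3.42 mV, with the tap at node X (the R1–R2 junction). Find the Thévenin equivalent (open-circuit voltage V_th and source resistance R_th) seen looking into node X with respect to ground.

Open-circuit (no load on X): V_th = V_in · R2/(R1 + R2) = 3.42 × 3.38/(2.280 + 3.38) = 2.042 mV.
Looking into X with the source shorted: R_th = R1·R2/(R1+R2) = 2.280 × 3.38/5.660 = 1.362 Ω.

V_th ≈ 2.04 mV, R_th ≈ 1.36 Ω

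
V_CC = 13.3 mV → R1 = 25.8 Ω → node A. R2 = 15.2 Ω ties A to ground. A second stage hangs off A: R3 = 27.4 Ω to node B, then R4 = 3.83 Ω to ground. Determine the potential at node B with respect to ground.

V_B ≈ 0.463 mV

Node A sees R2 in parallel with the series input of stage 2, R3 + R4 = 31.23 Ω.
Effective lower resistance at A: R2 ‖ 31.23 = 10.22 Ω.
First divider: V_A = V_CC · 10.22/(25.8 + 10.22) = 3.775 mV.
Stage 2 is unloaded, so V_B = V_A · R4/(R3+R4) = 3.775 × 3.83/31.23 = 0.4629 mV.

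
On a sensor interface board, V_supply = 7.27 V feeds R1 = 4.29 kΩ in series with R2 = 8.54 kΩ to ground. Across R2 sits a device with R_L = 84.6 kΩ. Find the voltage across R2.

R2 ‖ R_L = (8.54 × 84.6)/(8.54 + 84.6) = 7.757 kΩ.
Now apply the divider: V_out = 7.27 × 0.6439 = 4.681 V.

V_out ≈ 4.68 V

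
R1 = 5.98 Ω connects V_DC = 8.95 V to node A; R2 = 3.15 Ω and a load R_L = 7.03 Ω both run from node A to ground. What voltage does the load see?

First combine the lower leg with the load: R2 ‖ R_L = 2.175 Ω.
Now apply the divider: V_out = 8.95 × 0.2667 = 2.387 V.

V_out ≈ 2.39 V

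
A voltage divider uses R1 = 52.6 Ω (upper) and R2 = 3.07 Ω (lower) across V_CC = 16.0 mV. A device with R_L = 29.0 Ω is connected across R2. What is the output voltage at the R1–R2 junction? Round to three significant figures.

V_out ≈ 0.802 mV

R2 ‖ R_L = (3.07 × 29.0)/(3.07 + 29.0) = 2.776 Ω.
Voltage divider with the loaded lower leg: V_out = 16.0 × 2.776/(52.6 + 2.776) = 16.0 × 0.05013 = 0.8021 mV.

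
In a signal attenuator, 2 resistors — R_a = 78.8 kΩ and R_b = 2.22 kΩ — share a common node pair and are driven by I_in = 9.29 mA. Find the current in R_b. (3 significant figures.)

I ≈ 9.04 mA

For two parallel branches, I_k = I_in · (other R)/(sum of R).
So I = 9.29 × 78.8/81.02 = 9.035 mA.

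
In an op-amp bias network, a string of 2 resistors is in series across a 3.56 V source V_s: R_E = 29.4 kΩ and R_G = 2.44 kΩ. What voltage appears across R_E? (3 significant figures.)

V ≈ 3.29 V

Total series resistance ΣR = 29.4 + 2.44 = 31.84 kΩ.
V = V_s · R/ΣR = 3.56 × 0.9234 = 3.287 V.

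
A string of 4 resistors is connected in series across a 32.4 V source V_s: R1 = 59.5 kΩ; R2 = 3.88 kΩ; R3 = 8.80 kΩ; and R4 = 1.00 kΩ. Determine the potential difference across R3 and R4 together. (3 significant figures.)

V ≈ 4.34 V

Total series resistance ΣR = 59.5 + 3.88 + 8.80 + 1.00 = 73.18 kΩ.
R_{R3..R4} = 8.80 + 1.00 = 9.800 kΩ.
Voltage divider: V = V_s · (9.800 / 73.18) = 32.4 × 0.1339 = 4.339 V.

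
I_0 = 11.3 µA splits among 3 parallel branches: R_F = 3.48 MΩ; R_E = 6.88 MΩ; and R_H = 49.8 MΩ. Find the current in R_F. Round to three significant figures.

I ≈ 7.17 µA

Conductances: ΣG = 1/3.48 + 1/6.88 + 1/49.8 = 0.4528 (1/MΩ).
R_F takes the fraction G_k/ΣG = 0.2874/0.4528 = 0.6346, so I = 11.3 × 0.6346 = 7.171 µA.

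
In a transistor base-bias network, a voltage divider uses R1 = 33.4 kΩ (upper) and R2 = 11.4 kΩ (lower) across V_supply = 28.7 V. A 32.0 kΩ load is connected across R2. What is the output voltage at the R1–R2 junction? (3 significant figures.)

The load sits in parallel with R2, giving an effective lower resistance R2' = R2·R_L/(R2+R_L) = 8.406 kΩ.
Now apply the divider: V_out = 28.7 × 0.2011 = 5.770 V.

V_out ≈ 5.77 V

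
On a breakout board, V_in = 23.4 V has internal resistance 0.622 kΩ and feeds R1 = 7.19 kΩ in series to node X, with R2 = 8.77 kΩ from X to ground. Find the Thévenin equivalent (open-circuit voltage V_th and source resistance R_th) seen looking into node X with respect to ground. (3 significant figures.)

R1' = 0.622 + 7.19 = 7.812 kΩ (source resistance + R1).
With X open, the divider is unloaded: V_th = 23.4 × 8.77/16.58 = 12.38 V.
Looking into X with the source shorted: R_th = R1'·R2/(R1'+R2) = 7.812 × 8.77/16.58 = 4.132 kΩ.

V_th ≈ 12.4 V, R_th ≈ 4.13 kΩ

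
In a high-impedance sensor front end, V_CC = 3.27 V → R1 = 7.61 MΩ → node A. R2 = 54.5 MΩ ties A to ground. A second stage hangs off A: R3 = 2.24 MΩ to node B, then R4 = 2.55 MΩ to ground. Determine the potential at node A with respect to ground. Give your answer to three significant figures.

V_A ≈ 1.20 V

Looking into the second stage from A: R3 + R4 = 4.790 MΩ appears in parallel with R2.
Effective lower resistance at A: R2 ‖ 4.790 = 4.403 MΩ.
So V_A = 3.27 × 0.3665 = 1.199 V.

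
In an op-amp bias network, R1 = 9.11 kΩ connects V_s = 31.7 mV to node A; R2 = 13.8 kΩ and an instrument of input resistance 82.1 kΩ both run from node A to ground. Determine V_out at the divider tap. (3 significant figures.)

V_out ≈ 17.9 mV

The load sits in parallel with R2, giving an effective lower resistance R2' = R2·R_L/(R2+R_L) = 11.81 kΩ.
Voltage divider with the loaded lower leg: V_out = 31.7 × 11.81/(9.11 + 11.81) = 31.7 × 0.5646 = 17.90 mV.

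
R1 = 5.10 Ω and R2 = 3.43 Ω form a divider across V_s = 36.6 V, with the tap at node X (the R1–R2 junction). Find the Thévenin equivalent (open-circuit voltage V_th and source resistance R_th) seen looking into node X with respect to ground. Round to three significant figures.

V_th ≈ 14.7 V, R_th ≈ 2.05 Ω

Open-circuit (no load on X): V_th = V_s · R2/(R1 + R2) = 36.6 × 3.43/(5.100 + 3.43) = 14.72 V.
Zeroing V_s shorts the top of R1 to ground, so R_th = R1 ‖ R2 = 2.051 Ω.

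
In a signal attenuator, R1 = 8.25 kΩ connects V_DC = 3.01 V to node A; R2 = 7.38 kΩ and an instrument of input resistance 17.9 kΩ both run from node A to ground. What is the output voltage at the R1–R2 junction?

V_out ≈ 1.17 V

R2 ‖ R_L = (7.38 × 17.9)/(7.38 + 17.9) = 5.226 kΩ.
Voltage divider with the loaded lower leg: V_out = 3.01 × 5.226/(8.25 + 5.226) = 3.01 × 0.3878 = 1.167 V.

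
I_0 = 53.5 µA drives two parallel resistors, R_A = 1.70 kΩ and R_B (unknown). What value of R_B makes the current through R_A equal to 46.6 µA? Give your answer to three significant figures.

Two-branch current divider: I_A = I_0 · R_B/(R_A + R_B).
46.6/53.5 = R_B/(R_A + R_B) → R_B = R_A · (0.8710)/(1 − 0.8710) = 1.70 × 6.754 = 11.48 kΩ.

R_B ≈ 11.5 kΩ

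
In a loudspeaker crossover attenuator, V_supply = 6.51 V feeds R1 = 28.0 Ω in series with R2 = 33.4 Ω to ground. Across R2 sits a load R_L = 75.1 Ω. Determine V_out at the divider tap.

R2 ‖ R_L = (33.4 × 75.1)/(33.4 + 75.1) = 23.12 Ω.
Now apply the divider: V_out = 6.51 × 0.4523 = 2.944 V.

V_out ≈ 2.94 V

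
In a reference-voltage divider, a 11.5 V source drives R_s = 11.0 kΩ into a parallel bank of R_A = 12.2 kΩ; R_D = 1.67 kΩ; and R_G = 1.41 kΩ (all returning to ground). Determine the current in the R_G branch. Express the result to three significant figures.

I ≈ 0.501 mA

Equivalent of the parallel group: R_p = 0.7194 kΩ.
V_A = 11.5 × 0.7194/11.72 = 0.7060 V.
I(R_G) = V_A / R_G = 0.7060/1.41 = 0.5007 mA.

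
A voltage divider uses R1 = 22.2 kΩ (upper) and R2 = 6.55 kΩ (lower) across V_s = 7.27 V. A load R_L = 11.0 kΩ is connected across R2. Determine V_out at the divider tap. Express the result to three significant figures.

V_out ≈ 1.13 V

First combine the lower leg with the load: R2 ‖ R_L = 4.105 kΩ.
Voltage divider with the loaded lower leg: V_out = 7.27 × 4.105/(22.2 + 4.105) = 7.27 × 0.1561 = 1.135 V.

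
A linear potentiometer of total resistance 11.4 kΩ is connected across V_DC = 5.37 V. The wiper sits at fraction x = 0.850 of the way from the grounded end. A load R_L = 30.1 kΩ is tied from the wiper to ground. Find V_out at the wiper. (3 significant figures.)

Lower segment x·R_p = 9.690 kΩ; upper segment (1−x)·R_p = 1.710 kΩ.
(x·R_p) ‖ R_L = 7.330 kΩ.
Then V_out = V_DC · 7.330/(1.710 + 7.330) = 4.354 V.

V_out ≈ 4.35 V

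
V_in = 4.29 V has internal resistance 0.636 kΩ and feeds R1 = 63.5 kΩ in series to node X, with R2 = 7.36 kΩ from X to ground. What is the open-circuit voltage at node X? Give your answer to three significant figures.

R1' = 0.636 + 63.5 = 64.14 kΩ (source resistance + R1).
With X open, the divider is unloaded: V_th = 4.29 × 7.36/71.50 = 0.4416 V.

V_th ≈ 0.442 V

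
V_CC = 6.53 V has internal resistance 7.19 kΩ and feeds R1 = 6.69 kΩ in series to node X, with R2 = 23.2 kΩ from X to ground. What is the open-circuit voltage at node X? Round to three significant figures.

V_th ≈ 4.09 V

R1' = 7.19 + 6.69 = 13.88 kΩ (source resistance + R1).
V_th is the unloaded tap voltage: V_CC · R2/(R1'+R2) = 6.53 × 0.6257 = 4.086 V.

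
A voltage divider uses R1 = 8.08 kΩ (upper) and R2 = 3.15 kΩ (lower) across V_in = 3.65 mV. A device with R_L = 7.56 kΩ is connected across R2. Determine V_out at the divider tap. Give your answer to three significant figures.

V_out ≈ 0.788 mV

The load sits in parallel with R2, giving an effective lower resistance R2' = R2·R_L/(R2+R_L) = 2.224 kΩ.
Now apply the divider: V_out = 3.65 × 0.2158 = 0.7877 mV.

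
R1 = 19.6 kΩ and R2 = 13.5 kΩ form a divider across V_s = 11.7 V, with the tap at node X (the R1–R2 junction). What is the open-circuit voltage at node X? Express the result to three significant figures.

With X open, the divider is unloaded: V_th = 11.7 × 13.5/33.10 = 4.772 V.

V_th ≈ 4.77 V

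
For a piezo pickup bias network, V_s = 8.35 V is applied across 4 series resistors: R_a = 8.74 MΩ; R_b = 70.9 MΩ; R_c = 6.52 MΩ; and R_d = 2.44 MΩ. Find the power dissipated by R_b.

P ≈ 0.630 µW

The common current is I = 8.35/88.60 = 0.09424 µA.
P(R_b) = I²·R_b = (0.09424)² × 70.9 = 0.6297 µW.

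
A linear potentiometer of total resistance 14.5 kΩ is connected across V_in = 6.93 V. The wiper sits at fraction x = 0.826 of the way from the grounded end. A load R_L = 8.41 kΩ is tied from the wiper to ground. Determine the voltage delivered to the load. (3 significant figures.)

V_out ≈ 4.59 V

Split the track: R_lower = x·R_p = 11.98 kΩ, R_upper = (1−x)·R_p = 2.523 kΩ.
(x·R_p) ‖ R_L = 4.941 kΩ.
Then V_out = V_in · 4.941/(2.523 + 4.941) = 4.587 V.
(Unloaded: V_out = x·V_in = 5.72 V.)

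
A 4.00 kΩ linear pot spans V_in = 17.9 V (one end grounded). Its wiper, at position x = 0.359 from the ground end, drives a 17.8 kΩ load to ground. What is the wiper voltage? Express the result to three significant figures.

Split the track: R_lower = x·R_p = 1.436 kΩ, R_upper = (1−x)·R_p = 2.564 kΩ.
(x·R_p) ‖ R_L = 1.329 kΩ.
Then V_out = V_in · 1.329/(2.564 + 1.329) = 6.110 V.

V_out ≈ 6.11 V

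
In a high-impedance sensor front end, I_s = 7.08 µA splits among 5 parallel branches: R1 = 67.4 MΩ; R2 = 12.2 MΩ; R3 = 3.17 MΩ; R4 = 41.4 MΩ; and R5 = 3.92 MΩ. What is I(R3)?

Total conductance ΣG = 1/67.4 + 1/12.2 + 1/3.17 + 1/41.4 + 1/3.92 = 0.6915 (units of 1/MΩ).
Current divider: I(R3) = I_s · G_k/ΣG = 7.08 × (0.3155/0.6915) = 7.08 × 0.4562 = 3.230 µA.

I ≈ 3.23 µA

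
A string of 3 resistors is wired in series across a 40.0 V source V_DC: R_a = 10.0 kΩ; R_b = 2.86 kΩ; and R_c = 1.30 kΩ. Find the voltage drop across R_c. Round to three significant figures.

ΣR = 10.0 + 2.86 + 1.30 = 14.16 kΩ.
V = V_DC · R/ΣR = 40.0 × 0.09181 = 3.672 V.

V ≈ 3.67 V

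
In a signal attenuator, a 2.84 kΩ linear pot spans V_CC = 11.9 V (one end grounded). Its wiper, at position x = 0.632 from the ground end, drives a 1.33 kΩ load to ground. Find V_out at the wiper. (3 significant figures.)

Lower segment x·R_p = 1.795 kΩ; upper segment (1−x)·R_p = 1.045 kΩ.
Lower segment in parallel with the load: 1.795 ‖ 1.33 = 0.7639 kΩ.
V_out = 11.9 × 0.7639/(1.045 + 0.7639) = 5.025 V.

V_out ≈ 5.03 V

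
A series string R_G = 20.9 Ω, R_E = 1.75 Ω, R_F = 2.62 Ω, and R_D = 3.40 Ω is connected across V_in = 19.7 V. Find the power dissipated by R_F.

Series current I = V_in/ΣR = 19.7/28.67 = 0.6871 A.
V(R_F) = I·R = 1.800 V; P = V·I = 1.800 × 0.6871 = 1.237 W.

P ≈ 1.24 W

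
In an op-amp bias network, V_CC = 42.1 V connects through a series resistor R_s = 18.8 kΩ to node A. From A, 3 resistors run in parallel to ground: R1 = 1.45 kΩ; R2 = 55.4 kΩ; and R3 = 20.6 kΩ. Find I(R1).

Parallel bank: R_p = 1/(1/1.45 + 1/55.4 + 1/20.6) = 1.322 kΩ.
V_A by voltage divider: V_A = 42.1 × 1.322/(18.8 + 1.322) = 2.767 V.
Branch current I = V_A/R1 = 2.767/1.45 = 1.908 mA.

I ≈ 1.91 mA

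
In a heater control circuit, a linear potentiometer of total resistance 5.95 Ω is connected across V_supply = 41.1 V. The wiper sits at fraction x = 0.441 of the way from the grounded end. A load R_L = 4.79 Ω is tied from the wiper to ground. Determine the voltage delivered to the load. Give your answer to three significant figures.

The pot divides into 3.326 Ω above the wiper and 2.624 Ω below.
Lower segment in parallel with the load: 2.624 ‖ 4.79 = 1.695 Ω.
Then V_out = V_supply · 1.695/(3.326 + 1.695) = 13.88 V.

V_out ≈ 13.9 V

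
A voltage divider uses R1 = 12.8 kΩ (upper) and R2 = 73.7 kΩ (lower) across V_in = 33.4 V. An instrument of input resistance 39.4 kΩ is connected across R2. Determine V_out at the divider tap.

V_out ≈ 22.3 V

R2 ‖ R_L = (73.7 × 39.4)/(73.7 + 39.4) = 25.67 kΩ.
Voltage divider with the loaded lower leg: V_out = 33.4 × 25.67/(12.8 + 25.67) = 33.4 × 0.6673 = 22.29 V.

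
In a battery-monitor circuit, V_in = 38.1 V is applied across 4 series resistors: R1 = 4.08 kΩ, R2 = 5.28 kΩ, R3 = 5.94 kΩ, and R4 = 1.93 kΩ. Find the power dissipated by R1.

Series current I = V_in/ΣR = 38.1/17.23 = 2.211 mA.
P = I²R = 4.890 × 4.08 = 19.95 mW.

P ≈ 19.9 mW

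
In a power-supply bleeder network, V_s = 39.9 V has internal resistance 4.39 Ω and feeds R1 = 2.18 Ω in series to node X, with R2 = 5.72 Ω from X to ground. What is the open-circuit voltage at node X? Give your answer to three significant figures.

V_th ≈ 18.6 V

R1' = 4.39 + 2.18 = 6.570 Ω (source resistance + R1).
Open-circuit (no load on X): V_th = V_s · R2/(R1' + R2) = 39.9 × 5.72/(6.570 + 5.72) = 18.57 V.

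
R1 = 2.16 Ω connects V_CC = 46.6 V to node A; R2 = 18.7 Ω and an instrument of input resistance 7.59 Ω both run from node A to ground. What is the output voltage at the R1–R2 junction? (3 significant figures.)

V_out ≈ 33.3 V

The load sits in parallel with R2, giving an effective lower resistance R2' = R2·R_L/(R2+R_L) = 5.399 Ω.
Now apply the divider: V_out = 46.6 × 0.7142 = 33.28 V.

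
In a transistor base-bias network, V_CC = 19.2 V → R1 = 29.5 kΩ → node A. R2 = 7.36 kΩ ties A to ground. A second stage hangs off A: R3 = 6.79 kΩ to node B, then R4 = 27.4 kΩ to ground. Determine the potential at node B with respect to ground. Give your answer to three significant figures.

Node A sees R2 in parallel with the series input of stage 2, R3 + R4 = 34.19 kΩ.
Effective lower resistance at A: R2 ‖ 34.19 = 6.056 kΩ.
So V_A = 19.2 × 0.1703 = 3.270 V.
Stage 2 is unloaded, so V_B = V_A · R4/(R3+R4) = 3.270 × 27.4/34.19 = 2.621 V.

V_B ≈ 2.62 V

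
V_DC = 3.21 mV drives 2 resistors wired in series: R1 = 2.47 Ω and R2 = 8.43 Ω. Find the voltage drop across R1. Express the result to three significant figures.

ΣR = 2.47 + 8.43 = 10.90 Ω.
By the voltage-divider rule, V = 3.21 × 2.470/10.90 = 0.7274 mV.

V ≈ 0.727 mV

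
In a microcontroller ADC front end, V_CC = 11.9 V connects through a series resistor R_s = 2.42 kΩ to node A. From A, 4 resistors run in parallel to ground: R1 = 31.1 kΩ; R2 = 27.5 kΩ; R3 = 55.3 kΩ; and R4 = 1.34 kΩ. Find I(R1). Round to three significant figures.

Parallel bank: R_p = 1/(1/31.1 + 1/27.5 + 1/55.3 + 1/1.34) = 1.201 kΩ.
Node voltage V_A = V_CC · R_p/(R_s + R_p) = 11.9 × 0.3316 = 3.946 V.
Branch current I = V_A/R1 = 3.946/31.1 = 0.1269 mA.
(Equivalently: I_total = 3.287 mA, then current-divider fraction G_k/ΣG = 0.03861.)

I ≈ 0.127 mA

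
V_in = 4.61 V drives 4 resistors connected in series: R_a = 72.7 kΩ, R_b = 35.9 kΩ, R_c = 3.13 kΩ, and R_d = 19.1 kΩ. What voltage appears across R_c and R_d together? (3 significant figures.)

V ≈ 0.783 V

ΣR = 72.7 + 35.9 + 3.13 + 19.1 = 130.8 kΩ.
R_{R_c..R_d} = 3.13 + 19.1 = 22.23 kΩ.
V = V_in · R/ΣR = 4.61 × 0.1699 = 0.7833 V.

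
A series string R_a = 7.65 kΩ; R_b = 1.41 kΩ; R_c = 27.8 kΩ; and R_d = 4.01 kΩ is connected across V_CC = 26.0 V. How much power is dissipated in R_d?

The common current is I = 26.0/40.87 = 0.6362 mA.
P(R_d) = I²·R_d = (0.6362)² × 4.01 = 1.623 mW.

P ≈ 1.62 mW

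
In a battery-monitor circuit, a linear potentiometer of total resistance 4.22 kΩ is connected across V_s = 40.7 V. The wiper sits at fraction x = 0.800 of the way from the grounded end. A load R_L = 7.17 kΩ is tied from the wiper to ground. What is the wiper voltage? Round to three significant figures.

V_out ≈ 29.8 V

Split the track: R_lower = x·R_p = 3.376 kΩ, R_upper = (1−x)·R_p = 0.8440 kΩ.
Lower segment in parallel with the load: 3.376 ‖ 7.17 = 2.295 kΩ.
Then V_out = V_s · 2.295/(0.8440 + 2.295) = 29.76 V.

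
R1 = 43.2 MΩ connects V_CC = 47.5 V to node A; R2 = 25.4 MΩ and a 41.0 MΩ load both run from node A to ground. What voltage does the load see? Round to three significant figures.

V_out ≈ 12.7 V

R2 ‖ R_L = (25.4 × 41.0)/(25.4 + 41.0) = 15.68 MΩ.
Then V_out = V_CC · R2'/(R1 + R2') = 47.5 × 15.68/58.88 = 12.65 V.
(Unloaded it would be 17.6 V; the load pulls it down.)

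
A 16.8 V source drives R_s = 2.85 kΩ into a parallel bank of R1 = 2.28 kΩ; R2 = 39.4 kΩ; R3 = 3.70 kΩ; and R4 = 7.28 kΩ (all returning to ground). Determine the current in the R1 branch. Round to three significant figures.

I ≈ 2.11 mA

Parallel bank: R_p = 1/(1/2.28 + 1/39.4 + 1/3.70 + 1/7.28) = 1.147 kΩ.
V_A = 16.8 × 1.147/3.997 = 4.822 V.
Branch current I = V_A/R1 = 4.822/2.28 = 2.115 mA.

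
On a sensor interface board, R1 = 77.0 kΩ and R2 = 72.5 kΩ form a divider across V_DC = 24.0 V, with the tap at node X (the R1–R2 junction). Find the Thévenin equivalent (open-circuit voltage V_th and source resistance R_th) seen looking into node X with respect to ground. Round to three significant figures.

V_th ≈ 11.6 V, R_th ≈ 37.3 kΩ

With X open, the divider is unloaded: V_th = 24.0 × 72.5/149.5 = 11.64 V.
Looking into X with the source shorted: R_th = R1·R2/(R1+R2) = 77.00 × 72.5/149.5 = 37.34 kΩ.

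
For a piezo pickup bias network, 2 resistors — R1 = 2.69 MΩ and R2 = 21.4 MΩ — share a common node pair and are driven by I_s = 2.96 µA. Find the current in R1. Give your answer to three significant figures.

I ≈ 2.63 µA

Two-branch current divider: I_k = I_s · R_other/(R_1 + R_2).
I(R1) = 2.96 × 21.4/(2.69 + 21.4) = 2.96 × 0.8883 = 2.629 µA.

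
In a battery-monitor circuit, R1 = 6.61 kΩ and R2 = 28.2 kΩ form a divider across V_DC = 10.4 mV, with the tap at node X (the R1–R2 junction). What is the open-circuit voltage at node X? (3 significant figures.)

Open-circuit (no load on X): V_th = V_DC · R2/(R1 + R2) = 10.4 × 28.2/(6.610 + 28.2) = 8.425 mV.

V_th ≈ 8.43 mV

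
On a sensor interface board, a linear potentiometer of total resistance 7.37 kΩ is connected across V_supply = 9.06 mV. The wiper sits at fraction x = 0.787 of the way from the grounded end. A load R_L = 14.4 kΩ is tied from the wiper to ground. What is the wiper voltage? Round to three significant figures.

V_out ≈ 6.57 mV

The pot divides into 1.570 kΩ above the wiper and 5.800 kΩ below.
(x·R_p) ‖ R_L = 4.135 kΩ.
Then V_out = V_supply · 4.135/(1.570 + 4.135) = 6.567 mV.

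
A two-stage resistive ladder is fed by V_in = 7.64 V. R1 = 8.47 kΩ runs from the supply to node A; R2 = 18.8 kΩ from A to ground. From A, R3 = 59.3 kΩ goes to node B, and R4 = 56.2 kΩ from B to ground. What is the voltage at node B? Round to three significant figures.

Node A sees R2 in parallel with the series input of stage 2, R3 + R4 = 115.5 kΩ.
R2 ‖ (R3+R4) = 16.17 kΩ.
First divider: V_A = V_in · 16.17/(8.47 + 16.17) = 5.014 V.
Then the unloaded second divider: V_B = V_A × R4/(R3+R4) = 5.014 × 0.4866 = 2.440 V.

V_B ≈ 2.44 V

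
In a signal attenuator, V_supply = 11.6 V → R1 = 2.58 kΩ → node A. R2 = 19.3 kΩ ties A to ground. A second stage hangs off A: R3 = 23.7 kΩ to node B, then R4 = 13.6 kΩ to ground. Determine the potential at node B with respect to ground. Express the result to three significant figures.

The second stage (R3 + R4 = 37.30 kΩ) loads node A in parallel with R2.
Effective lower resistance at A: R2 ‖ 37.30 = 12.72 kΩ.
So V_A = 11.6 × 0.8314 = 9.644 V.
V_B = V_A × 0.3646 = 3.516 V.

V_B ≈ 3.52 V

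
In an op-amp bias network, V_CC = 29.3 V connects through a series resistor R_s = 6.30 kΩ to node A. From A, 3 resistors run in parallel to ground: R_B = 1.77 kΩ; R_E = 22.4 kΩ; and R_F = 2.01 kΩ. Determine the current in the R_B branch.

I ≈ 2.08 mA

Equivalent of the parallel group: R_p = 0.9032 kΩ.
V_A by voltage divider: V_A = 29.3 × 0.9032/(6.30 + 0.9032) = 3.674 V.
I(R_B) = V_A / R_B = 3.674/1.77 = 2.076 mA.
(Equivalently: I_total = 4.068 mA, then current-divider fraction G_k/ΣG = 0.5103.)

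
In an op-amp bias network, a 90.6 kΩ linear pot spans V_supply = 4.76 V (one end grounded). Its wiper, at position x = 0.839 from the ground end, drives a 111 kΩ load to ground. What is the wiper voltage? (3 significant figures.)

V_out ≈ 3.60 V

The pot divides into 14.59 kΩ above the wiper and 76.01 kΩ below.
R_L loads the lower segment: effective lower R = 45.12 kΩ.
Loaded-divider output: V_out = 4.76 × 0.7557 = 3.597 V.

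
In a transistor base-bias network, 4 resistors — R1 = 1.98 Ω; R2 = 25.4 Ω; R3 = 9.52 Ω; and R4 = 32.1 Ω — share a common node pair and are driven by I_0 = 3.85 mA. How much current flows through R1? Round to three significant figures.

Total conductance ΣG = 1/1.98 + 1/25.4 + 1/9.52 + 1/32.1 = 0.6806 (units of 1/Ω).
Current divider: I(R1) = I_0 · G_k/ΣG = 3.85 × (0.5051/0.6806) = 3.85 × 0.7420 = 2.857 mA.

I ≈ 2.86 mA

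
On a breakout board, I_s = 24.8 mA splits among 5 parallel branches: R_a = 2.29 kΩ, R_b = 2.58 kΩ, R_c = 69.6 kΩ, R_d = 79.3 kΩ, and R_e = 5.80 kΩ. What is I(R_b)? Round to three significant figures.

ΣG = 1/2.29 + 1/2.58 + 1/69.6 + 1/79.3 + 1/5.80 = 1.024.
R_b takes the fraction G_k/ΣG = 0.3876/1.024 = 0.3786, so I = 24.8 × 0.3786 = 9.390 mA.

I ≈ 9.39 mA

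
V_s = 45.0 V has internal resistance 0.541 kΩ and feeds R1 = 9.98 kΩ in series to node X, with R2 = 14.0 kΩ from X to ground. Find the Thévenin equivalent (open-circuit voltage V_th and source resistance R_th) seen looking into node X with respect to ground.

V_th ≈ 25.7 V, R_th ≈ 6.01 kΩ

R1' = 0.541 + 9.98 = 10.52 kΩ (source resistance + R1).
Open-circuit (no load on X): V_th = V_s · R2/(R1' + R2) = 45.0 × 14.0/(10.52 + 14.0) = 25.69 V.
Looking into X with the source shorted: R_th = R1'·R2/(R1'+R2) = 10.52 × 14.0/24.52 = 6.007 kΩ.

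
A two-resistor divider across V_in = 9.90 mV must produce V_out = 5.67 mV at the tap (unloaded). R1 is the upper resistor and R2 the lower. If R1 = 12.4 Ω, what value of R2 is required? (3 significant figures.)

Required fraction k = V_out/V_in = 0.5727.
Rearranging, R2 = R1·k/(1−k) = 12.4 × 1.340 = 16.62 Ω.

R2 ≈ 16.6 Ω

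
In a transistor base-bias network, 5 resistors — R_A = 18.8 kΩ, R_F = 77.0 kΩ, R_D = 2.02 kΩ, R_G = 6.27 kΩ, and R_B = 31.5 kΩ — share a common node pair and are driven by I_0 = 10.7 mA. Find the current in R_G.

ΣG = 1/18.8 + 1/77.0 + 1/2.02 + 1/6.27 + 1/31.5 = 0.7525.
R_G takes the fraction G_k/ΣG = 0.1595/0.7525 = 0.2120, so I = 10.7 × 0.2120 = 2.268 mA.

I ≈ 2.27 mA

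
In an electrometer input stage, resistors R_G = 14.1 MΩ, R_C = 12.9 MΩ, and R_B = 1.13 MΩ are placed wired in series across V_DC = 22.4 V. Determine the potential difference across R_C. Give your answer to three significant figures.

V ≈ 10.3 V

Series total: ΣR = 14.1 + 12.9 + 1.13 = 28.13 MΩ.
By the voltage-divider rule, V = 22.4 × 12.90/28.13 = 10.27 V.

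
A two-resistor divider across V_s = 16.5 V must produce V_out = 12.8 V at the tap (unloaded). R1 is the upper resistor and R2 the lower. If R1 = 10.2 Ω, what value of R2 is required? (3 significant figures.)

V_out/V_s = R2/(R1+R2) = 0.7758.
Rearranging, R2 = R1·k/(1−k) = 10.2 × 3.459 = 35.29 Ω.

R2 ≈ 35.3 Ω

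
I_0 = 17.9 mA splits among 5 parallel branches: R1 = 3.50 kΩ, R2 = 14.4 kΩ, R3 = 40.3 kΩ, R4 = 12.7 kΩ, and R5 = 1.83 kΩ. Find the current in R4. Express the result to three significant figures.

I ≈ 1.40 mA

Total conductance ΣG = 1/3.50 + 1/14.4 + 1/40.3 + 1/12.7 + 1/1.83 = 1.005 (units of 1/kΩ).
By the current-divider rule, I = I_0 · G_k/ΣG = 17.9 × 0.07834 = 1.402 mA.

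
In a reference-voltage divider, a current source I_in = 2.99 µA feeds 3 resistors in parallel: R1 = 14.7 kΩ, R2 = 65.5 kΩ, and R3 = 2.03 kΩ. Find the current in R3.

Total conductance ΣG = 1/14.7 + 1/65.5 + 1/2.03 = 0.5759 (units of 1/kΩ).
R3 takes the fraction G_k/ΣG = 0.4926/0.5759 = 0.8554, so I = 2.99 × 0.8554 = 2.558 µA.

I ≈ 2.56 µA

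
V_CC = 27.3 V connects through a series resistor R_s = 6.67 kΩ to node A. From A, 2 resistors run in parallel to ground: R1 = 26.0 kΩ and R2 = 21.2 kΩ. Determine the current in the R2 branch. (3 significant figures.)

Parallel bank: R_p = 1/(1/26.0 + 1/21.2) = 11.68 kΩ.
Node voltage V_A = V_CC · R_p/(R_s + R_p) = 27.3 × 0.6365 = 17.38 V.
I(R2) = V_A / R2 = 17.38/21.2 = 0.8196 mA.

I ≈ 0.820 mA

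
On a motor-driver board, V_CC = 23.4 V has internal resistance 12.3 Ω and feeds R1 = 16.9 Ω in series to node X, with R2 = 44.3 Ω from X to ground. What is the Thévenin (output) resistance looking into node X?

R_th ≈ 17.6 Ω

R1' = 12.3 + 16.9 = 29.20 Ω (source resistance + R1).
With V_CC suppressed (replaced by a short), R_th = R1' ‖ R2 = (29.20 × 44.3)/(29.20 + 44.3) = 17.60 Ω.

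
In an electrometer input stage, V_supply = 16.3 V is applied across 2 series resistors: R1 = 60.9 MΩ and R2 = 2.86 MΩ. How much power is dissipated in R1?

P ≈ 3.98 µW

ΣR = 63.76 MΩ → I = 16.3/63.76 = 0.2556 µA.
P = I²R = 0.06535 × 60.9 = 3.980 µW.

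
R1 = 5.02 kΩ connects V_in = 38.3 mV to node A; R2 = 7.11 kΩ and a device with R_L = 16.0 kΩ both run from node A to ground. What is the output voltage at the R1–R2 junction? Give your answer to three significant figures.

First combine the lower leg with the load: R2 ‖ R_L = 4.923 kΩ.
Voltage divider with the loaded lower leg: V_out = 38.3 × 4.923/(5.02 + 4.923) = 38.3 × 0.4951 = 18.96 mV.
(Unloaded it would be 22.4 mV; the load pulls it down.)

V_out ≈ 19.0 mV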